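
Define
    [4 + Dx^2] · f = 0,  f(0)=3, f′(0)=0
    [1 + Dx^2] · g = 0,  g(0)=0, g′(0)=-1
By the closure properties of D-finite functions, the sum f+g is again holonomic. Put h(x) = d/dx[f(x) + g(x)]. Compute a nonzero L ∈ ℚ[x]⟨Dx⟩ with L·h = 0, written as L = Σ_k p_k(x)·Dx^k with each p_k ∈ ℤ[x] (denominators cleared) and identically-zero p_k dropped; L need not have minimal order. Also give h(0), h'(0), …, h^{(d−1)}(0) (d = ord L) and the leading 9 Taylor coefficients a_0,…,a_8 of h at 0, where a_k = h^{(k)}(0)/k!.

L = 4 + 5·Dx^2 + Dx^4  (order 4).
h: a_k = -1, -12, 1/2, 8, -1/24, -8/5, 1/720, 16/105, -1/40320, …
ICs: h(0) = -1, h′(0) = -12, h′′(0) = 1, h′′′(0) = 48.

f: a_k = 3, 0, -6, 0, 2, 0, -4/15, 0, 2/105, …
g: a_k = 0, -1, 0, 1/6, 0, -1/120, 0, 1/5040, 0, …
Weyl lclm of L_f,L_g ⇒ L₀ (ord ≤ 4).
Differentiate: ansatz ord ≤ ord L₀ ⇒ L.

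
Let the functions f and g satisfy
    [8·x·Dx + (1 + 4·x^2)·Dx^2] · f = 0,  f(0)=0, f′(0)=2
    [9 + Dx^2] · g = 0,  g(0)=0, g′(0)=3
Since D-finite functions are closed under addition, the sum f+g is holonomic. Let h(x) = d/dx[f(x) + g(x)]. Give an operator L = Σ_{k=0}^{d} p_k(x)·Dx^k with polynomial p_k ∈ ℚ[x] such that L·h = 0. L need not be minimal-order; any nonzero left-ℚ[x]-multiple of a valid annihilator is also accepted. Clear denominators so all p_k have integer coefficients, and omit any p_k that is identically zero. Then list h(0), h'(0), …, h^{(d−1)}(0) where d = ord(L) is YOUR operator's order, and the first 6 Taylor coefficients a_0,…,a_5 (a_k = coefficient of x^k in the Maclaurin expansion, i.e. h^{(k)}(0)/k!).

L = (-2808·x + 19008·x^3 + 10368·x^5) + (9 + 1548·x^2 + 7344·x^4 + 5184·x^6)·Dx + (-312·x + 2112·x^3 + 1152·x^5)·Dx^2 + (1 + 172·x^2 + 816·x^4 + 576·x^6)·Dx^3  (order 3).
h: a_k = 5, 0, -43/2, 0, 337/8, 0, …
ICs: h(0) = 5, h′(0) = 0, h′′(0) = -43.

f: a_k = 0, 2, 0, -8/3, 0, 32/5, …
g: a_k = 0, 3, 0, -9/2, 0, 81/40, …
f+g: L₀ = lclm(L_f,L_g), ord ≤ 2+2.
Differentiate: ansatz ord ≤ ord L₀ ⇒ L.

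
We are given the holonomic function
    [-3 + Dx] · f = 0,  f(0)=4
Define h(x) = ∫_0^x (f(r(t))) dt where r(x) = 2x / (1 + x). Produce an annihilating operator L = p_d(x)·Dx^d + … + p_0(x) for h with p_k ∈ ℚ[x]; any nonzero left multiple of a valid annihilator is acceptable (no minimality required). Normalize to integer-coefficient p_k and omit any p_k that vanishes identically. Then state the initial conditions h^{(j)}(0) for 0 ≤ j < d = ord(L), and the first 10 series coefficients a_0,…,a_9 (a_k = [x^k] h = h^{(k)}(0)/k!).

L = -6·Dx + (1 + 2·x + x^2)·Dx^2  (order 2).
h: a_k = 0, 4, 12, 16, 6, -24/5, -4/5, 96/35, -57/35, -16/105, …
ICs: h(0) = 0, h′(0) = 4.

f: a_k = 4, 12, 18, 18, 27/2, 81/10, 81/20, 243/140, 729/1120, 243/1120, …
h₀=f(r): pull back L_f along r ⇒ L₀.
∫: right-multiply L₀ by Dx.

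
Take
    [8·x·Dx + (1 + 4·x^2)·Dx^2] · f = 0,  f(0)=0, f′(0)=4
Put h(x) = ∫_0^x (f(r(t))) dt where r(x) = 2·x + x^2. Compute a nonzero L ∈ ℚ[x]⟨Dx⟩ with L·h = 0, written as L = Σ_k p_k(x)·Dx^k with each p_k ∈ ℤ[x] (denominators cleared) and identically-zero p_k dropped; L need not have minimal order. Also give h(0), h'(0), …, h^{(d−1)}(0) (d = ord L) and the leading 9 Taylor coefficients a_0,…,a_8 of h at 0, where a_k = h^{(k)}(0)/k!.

f: a_k = 0, 4, 0, -16/3, 0, 64/5, 0, -256/7, 0, …
Change of var in L_f (x↦r) gives L₀.
Integrate: L := L₀·Dx.
L = (-1 + 32·x + 64·x^2 + 48·x^3 + 12·x^4)·Dx^2 + (1 + x + 16·x^2 + 32·x^3 + 20·x^4 + 4·x^5)·Dx^3  (order 3).
h: a_k = 0, 0, 4, 4/3, -32/3, -64/5, 944/15, 3056/21, -3200/7, …
ICs: h(0) = 0, h′(0) = 0, h′′(0) = 8.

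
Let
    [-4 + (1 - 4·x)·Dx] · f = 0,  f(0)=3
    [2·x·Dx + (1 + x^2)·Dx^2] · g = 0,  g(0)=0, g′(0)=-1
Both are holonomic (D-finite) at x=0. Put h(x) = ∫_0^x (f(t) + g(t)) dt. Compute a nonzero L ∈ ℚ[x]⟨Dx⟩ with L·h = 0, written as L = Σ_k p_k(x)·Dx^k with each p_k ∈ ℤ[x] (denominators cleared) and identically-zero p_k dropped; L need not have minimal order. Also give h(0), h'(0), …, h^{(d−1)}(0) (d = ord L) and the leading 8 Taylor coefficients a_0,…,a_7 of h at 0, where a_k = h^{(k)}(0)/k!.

f: a_k = 3, 12, 48, 192, 768, 3072, 12288, 49152, …
g: a_k = 0, -1, 0, 1/3, 0, -1/5, 0, 1/7, …
Sum ⇒ L₀ = lclm(L_f,L_g) in ℚ(x)⟨Dx⟩.
h=∫h₀ ⇒ L = L₀·Dx.
L = (-8 + 128·x + 24·x^2)·Dx^2 + (49 - 8·x + 109·x^2 + 24·x^3)·Dx^3 + (-4 + 15·x + 15·x^3 + 4·x^4)·Dx^4  (order 4).
h: a_k = 0, 3, 11/2, 16, 577/12, 768/5, 15359/30, 12288/7, …
ICs: h(0) = 0, h′(0) = 3, h′′(0) = 11, h′′′(0) = 96.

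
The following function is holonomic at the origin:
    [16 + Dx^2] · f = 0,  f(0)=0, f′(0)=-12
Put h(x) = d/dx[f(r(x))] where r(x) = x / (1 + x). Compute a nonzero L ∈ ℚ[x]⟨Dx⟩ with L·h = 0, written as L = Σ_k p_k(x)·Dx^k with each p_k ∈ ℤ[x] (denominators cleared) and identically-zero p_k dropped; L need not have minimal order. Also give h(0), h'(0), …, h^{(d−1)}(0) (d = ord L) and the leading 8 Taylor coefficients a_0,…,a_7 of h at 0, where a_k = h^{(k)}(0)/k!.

f: a_k = 0, -12, 0, 32, 0, -128/5, 0, 1024/105, …
Substitute x→r, Dx→(1/r')Dx; clear ⇒ L₀.
Derive L from L₀ (diff closure).
L = (22 + 12·x + 6·x^2) + (6 + 18·x + 18·x^2 + 6·x^3)·Dx + (1 + 4·x + 6·x^2 + 4·x^3 + x^4)·Dx^2  (order 2).
h: a_k = -12, 24, 60, -336, 772, -1080, 9844/15, 20128/15, …
ICs: h(0) = -12, h′(0) = 24.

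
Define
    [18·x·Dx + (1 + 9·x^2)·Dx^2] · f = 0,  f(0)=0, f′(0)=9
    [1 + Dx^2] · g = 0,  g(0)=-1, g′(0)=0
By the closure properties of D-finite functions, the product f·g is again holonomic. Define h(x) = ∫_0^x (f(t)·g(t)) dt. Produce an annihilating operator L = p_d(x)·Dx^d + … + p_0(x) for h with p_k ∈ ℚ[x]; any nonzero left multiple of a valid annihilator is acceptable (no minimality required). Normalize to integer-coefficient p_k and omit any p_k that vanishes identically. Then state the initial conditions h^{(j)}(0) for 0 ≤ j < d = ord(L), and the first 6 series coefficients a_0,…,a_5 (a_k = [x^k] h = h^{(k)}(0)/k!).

L = (370 + 9594·x^2 + 4131·x^4 + 2916·x^6 + 6561·x^8)·Dx + (684·x + 6804·x^3 + 8748·x^5 + 26244·x^7)·Dx^2 + (380 + 9792·x^2 + 5346·x^4 + 5832·x^6 + 13122·x^8)·Dx^3 + (684·x + 6804·x^3 + 8748·x^5 + 26244·x^7)·Dx^4 + (10 + 198·x^2 + 1215·x^4 + 2916·x^6 + 6561·x^8)·Dx^5  (order 5).
h: a_k = 0, 0, -9/2, 0, 63/8, 0, …
ICs: h(0) = 0, h′(0) = 0, h′′(0) = -9, h′′′(0) = 0, h′′′′(0) = 189.

f: a_k = 0, 9, 0, -27, 0, 729/5, …
g: a_k = -1, 0, 1/2, 0, -1/24, 0, …
L₀ := L_f ⊗_s L_g (sym. prod.), ord ≤ 4.
Integrate: L := L₀·Dx.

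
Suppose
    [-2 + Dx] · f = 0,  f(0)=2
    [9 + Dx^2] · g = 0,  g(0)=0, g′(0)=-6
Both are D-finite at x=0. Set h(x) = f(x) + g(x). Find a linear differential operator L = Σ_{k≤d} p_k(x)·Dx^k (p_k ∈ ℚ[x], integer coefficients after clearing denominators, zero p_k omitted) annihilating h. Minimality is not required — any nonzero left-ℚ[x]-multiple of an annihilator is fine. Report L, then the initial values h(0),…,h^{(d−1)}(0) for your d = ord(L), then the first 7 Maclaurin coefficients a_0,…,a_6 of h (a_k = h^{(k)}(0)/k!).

f: a_k = 2, 4, 4, 8/3, 4/3, 8/15, 8/45, …
g: a_k = 0, -6, 0, 9, 0, -81/20, 0, …
Sum ⇒ L₀ = lclm(L_f,L_g) in ℚ(x)⟨Dx⟩.
L = -18 + 9·Dx - 2·Dx^2 + Dx^3  (order 3).
h: a_k = 2, -2, 4, 35/3, 4/3, -211/60, 8/45, …
ICs: h(0) = 2, h′(0) = -2, h′′(0) = 8.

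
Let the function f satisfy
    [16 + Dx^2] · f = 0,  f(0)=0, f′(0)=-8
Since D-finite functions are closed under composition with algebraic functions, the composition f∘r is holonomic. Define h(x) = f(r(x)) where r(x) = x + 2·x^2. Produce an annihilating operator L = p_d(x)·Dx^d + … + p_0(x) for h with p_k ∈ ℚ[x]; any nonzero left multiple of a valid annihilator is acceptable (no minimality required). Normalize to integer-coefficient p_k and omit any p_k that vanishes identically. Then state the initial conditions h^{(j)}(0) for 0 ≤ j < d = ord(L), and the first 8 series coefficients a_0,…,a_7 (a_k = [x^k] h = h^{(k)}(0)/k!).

L = (16 + 192·x + 768·x^2 + 1024·x^3) - 4·Dx + (1 + 4·x)·Dx^2  (order 2).
h: a_k = 0, -8, -16, 64/3, 128, 3584/15, 0, -212992/315, …
ICs: h(0) = 0, h′(0) = -8.

f: a_k = 0, -8, 0, 64/3, 0, -256/15, 0, 2048/315, …
f∘r: x↦r, Dx↦Dx/r' in L_f ⇒ L₀.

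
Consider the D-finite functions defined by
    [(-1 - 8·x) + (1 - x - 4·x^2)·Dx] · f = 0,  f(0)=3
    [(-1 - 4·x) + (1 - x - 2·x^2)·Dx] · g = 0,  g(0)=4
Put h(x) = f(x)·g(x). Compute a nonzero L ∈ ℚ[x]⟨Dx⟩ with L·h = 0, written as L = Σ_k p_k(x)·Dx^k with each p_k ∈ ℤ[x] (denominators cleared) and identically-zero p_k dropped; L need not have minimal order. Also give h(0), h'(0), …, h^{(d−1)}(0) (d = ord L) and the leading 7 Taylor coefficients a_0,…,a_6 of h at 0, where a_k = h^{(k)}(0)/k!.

L = (-2 - 10·x + 18·x^2 + 32·x^3) + (1 - 2·x - 5·x^2 + 6·x^3 + 8·x^4)·Dx  (order 1).
h: a_k = 12, 24, 108, 264, 828, 2136, 5964, …
ICs: h(0) = 12.

f: a_k = 3, 3, 15, 27, 87, 195, 543, …
g: a_k = 4, 4, 12, 20, 44, 84, 172, …
h₀=f·g: eliminate ⇒ L₀, order ≤ 1·1.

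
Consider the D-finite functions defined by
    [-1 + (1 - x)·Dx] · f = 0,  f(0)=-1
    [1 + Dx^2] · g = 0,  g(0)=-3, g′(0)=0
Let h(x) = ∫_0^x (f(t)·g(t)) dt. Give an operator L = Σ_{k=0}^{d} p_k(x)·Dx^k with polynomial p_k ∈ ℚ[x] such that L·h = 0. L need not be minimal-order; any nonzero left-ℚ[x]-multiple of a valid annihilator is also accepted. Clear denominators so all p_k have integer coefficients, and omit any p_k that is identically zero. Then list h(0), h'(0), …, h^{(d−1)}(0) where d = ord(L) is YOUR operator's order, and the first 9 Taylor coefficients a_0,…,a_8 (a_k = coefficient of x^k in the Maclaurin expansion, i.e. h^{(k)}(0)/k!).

f: a_k = -1, -1, -1, -1, -1, -1, -1, -1, -1, …
g: a_k = -3, 0, 3/2, 0, -1/8, 0, 1/240, 0, -1/13440, …
L₀ := L_f ⊗_s L_g (sym. prod.), ord ≤ 2.
Integrate: L := L₀·Dx.
L = (-1 + x)·Dx + 2·Dx^2 + (-1 + x)·Dx^3  (order 3).
h: a_k = 0, 3, 3/2, 1/2, 3/8, 13/40, 13/48, 389/1680, 389/1920, …
ICs: h(0) = 0, h′(0) = 3, h′′(0) = 3.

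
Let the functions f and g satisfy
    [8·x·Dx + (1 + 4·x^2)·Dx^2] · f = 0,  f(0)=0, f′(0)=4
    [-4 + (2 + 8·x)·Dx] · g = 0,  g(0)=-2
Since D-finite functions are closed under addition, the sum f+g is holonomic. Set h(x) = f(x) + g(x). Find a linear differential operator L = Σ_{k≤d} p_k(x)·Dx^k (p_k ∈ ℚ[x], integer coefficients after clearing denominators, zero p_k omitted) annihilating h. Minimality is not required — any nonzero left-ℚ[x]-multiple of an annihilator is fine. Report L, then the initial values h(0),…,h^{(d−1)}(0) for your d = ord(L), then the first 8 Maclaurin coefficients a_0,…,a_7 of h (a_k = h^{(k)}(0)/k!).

f: a_k = 0, 4, 0, -16/3, 0, 64/5, 0, -256/7, …
g: a_k = -2, -4, 4, -8, 20, -56, 168, -528, …
h₀=f+g: left-lcm gives L₀, ord ≤ 3.
L = (-8 - 80·x + 96·x^2 + 192·x^3)·Dx + (-10 - 32·x - 64·x^2 + 384·x^3 + 672·x^4)·Dx^2 + (-1 + 24·x^2 + 48·x^3 + 112·x^4 + 192·x^5)·Dx^3  (order 3).
h: a_k = -2, 0, 4, -40/3, 20, -216/5, 168, -3952/7, …
ICs: h(0) = -2, h′(0) = 0, h′′(0) = 8.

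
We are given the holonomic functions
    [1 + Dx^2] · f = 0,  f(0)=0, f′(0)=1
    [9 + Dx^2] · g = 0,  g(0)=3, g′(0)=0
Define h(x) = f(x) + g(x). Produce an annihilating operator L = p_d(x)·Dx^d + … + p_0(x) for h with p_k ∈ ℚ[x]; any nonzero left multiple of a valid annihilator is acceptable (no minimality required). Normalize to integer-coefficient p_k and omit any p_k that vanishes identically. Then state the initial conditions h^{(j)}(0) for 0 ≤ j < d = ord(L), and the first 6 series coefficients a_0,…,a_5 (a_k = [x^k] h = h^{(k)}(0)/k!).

f: a_k = 0, 1, 0, -1/6, 0, 1/120, …
g: a_k = 3, 0, -27/2, 0, 81/8, 0, …
h₀=f+g: left-lcm gives L₀, ord ≤ 4.
L = 9 + 10·Dx^2 + Dx^4  (order 4).
h: a_k = 3, 1, -27/2, -1/6, 81/8, 1/120, …
ICs: h(0) = 3, h′(0) = 1, h′′(0) = -27, h′′′(0) = -1.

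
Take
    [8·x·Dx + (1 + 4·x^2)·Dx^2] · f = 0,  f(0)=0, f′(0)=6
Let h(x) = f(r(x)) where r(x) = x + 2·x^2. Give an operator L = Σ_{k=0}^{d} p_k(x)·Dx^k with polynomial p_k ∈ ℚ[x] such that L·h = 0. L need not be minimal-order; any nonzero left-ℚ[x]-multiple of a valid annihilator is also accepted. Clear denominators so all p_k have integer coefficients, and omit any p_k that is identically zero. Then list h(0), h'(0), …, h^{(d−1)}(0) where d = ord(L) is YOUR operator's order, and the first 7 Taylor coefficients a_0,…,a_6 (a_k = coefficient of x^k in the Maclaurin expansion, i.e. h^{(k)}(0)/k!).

f: a_k = 0, 6, 0, -8, 0, 96/5, 0, …
Change of var in L_f (x↦r) gives L₀.
L = (-4 + 8·x + 64·x^2 + 192·x^3 + 192·x^4)·Dx + (1 + 4·x + 4·x^2 + 32·x^3 + 80·x^4 + 64·x^5)·Dx^2  (order 2).
h: a_k = 0, 6, 12, -8, -48, -384/5, 128, …
ICs: h(0) = 0, h′(0) = 6.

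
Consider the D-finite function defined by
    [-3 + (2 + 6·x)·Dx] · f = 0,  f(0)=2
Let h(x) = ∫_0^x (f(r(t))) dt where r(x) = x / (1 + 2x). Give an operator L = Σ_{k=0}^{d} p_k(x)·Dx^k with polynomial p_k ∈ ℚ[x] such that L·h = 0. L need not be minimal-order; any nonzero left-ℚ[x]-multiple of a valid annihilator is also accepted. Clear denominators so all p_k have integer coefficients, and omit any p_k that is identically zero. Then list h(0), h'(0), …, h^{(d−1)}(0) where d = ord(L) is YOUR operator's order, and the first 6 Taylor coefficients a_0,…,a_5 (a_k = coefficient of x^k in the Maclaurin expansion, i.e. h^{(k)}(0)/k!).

f: a_k = 2, 3, -9/4, 27/8, -405/64, 1701/128, …
Change of var in L_f (x↦r) gives L₀.
h=∫₀ˣh₀: take L = L₀·Dx.
L = -3·Dx + (2 + 14·x + 20·x^2)·Dx^2  (order 2).
h: a_k = 0, 2, 3/2, -11/4, 195/32, -993/64, …
ICs: h(0) = 0, h′(0) = 2.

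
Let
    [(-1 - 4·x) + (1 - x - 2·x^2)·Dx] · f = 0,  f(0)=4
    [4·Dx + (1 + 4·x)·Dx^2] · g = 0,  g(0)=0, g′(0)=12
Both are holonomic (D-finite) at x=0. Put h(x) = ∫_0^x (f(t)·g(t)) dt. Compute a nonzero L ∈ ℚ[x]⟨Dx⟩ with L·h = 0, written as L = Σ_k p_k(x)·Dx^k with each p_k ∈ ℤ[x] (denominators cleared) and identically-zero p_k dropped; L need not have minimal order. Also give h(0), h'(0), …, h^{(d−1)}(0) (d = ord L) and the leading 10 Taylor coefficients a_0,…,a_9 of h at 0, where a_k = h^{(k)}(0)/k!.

L = (8 + 32·x)·Dx + (-2 + 20·x + 40·x^2)·Dx^2 + (-1 - 3·x + 6·x^2 + 8·x^3)·Dx^3  (order 3).
h: a_k = 0, 0, 24, -16, 76, -112, 2088/5, -34032/35, 115026/35, -199792/21, …
ICs: h(0) = 0, h′(0) = 0, h′′(0) = 48.

f: a_k = 4, 4, 12, 20, 44, 84, 172, 340, 684, 1364, …
g: a_k = 0, 12, -24, 64, -192, 3072/5, -2048, 49152/7, -24576, 262144/3, …
L₀ := L_f ⊗_s L_g (sym. prod.), ord ≤ 2.
Integrate: L := L₀·Dx.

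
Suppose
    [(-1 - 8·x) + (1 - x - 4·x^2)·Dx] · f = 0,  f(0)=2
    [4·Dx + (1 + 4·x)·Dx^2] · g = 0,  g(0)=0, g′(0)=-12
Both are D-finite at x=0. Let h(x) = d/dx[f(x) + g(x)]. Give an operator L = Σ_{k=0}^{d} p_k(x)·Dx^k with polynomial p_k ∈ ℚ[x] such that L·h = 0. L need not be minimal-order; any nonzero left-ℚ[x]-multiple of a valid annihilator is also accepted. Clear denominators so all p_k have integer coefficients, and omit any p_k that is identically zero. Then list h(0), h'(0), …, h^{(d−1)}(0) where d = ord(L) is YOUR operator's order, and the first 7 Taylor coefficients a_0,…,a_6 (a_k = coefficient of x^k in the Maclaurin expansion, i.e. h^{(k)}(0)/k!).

L = (268 + 1616·x + 5504·x^2 + 4608·x^3 + 6144·x^4) + (11 + 360·x + 3008·x^2 + 7680·x^3 + 9472·x^4 + 10240·x^5)·Dx + (-7 - 67·x - 154·x^2 + 136·x^3 + 928·x^4 + 2176·x^5 + 2048·x^6)·Dx^2  (order 2).
h: a_k = -10, 68, -138, 1000, -2422, 14460, -42978, …
ICs: h(0) = -10, h′(0) = 68.

f: a_k = 2, 2, 10, 18, 58, 130, 362, …
g: a_k = 0, -12, 24, -64, 192, -3072/5, 2048, …
L₀ := lclm(L_f,L_g); ord L₀ ≤ 1+2.
h=h₀': d/dx-closure on L₀ ⇒ L.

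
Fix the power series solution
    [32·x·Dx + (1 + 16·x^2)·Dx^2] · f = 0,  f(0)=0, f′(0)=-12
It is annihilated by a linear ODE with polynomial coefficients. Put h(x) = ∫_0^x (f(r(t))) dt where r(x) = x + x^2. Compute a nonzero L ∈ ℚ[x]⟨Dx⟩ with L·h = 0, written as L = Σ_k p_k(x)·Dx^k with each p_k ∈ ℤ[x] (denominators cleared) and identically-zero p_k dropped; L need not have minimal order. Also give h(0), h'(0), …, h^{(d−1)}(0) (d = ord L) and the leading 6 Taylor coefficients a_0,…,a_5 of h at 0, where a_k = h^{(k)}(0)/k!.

f: a_k = 0, -12, 0, 64, 0, -3072/5, …
h₀=f(r): pull back L_f along r ⇒ L₀.
h=∫h₀ ⇒ L = L₀·Dx.
L = (-2 + 32·x + 128·x^2 + 192·x^3 + 96·x^4)·Dx^2 + (1 + 2·x + 16·x^2 + 64·x^3 + 80·x^4 + 32·x^5)·Dx^3  (order 3).
h: a_k = 0, 0, -6, -4, 16, 192/5, …
ICs: h(0) = 0, h′(0) = 0, h′′(0) = -12.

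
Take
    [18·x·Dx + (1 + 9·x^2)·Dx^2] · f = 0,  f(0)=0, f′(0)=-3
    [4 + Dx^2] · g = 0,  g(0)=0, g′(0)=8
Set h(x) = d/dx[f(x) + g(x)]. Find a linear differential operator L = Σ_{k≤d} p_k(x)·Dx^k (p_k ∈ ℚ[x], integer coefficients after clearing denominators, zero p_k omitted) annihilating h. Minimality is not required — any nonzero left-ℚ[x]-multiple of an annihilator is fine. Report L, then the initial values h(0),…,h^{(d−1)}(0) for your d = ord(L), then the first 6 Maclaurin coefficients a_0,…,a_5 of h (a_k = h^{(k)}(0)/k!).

f: a_k = 0, -3, 0, 9, 0, -243/5, …
g: a_k = 0, 8, 0, -16/3, 0, 16/15, …
Sum ⇒ L₀ = lclm(L_f,L_g) in ℚ(x)⟨Dx⟩.
Derive L from L₀ (diff closure).
L = (-3744·x + 37584·x^3 + 11664·x^5) + (-28 + 864·x^2 + 10692·x^4 + 5832·x^6)·Dx + (-936·x + 9396·x^3 + 2916·x^5)·Dx^2 + (-7 + 216·x^2 + 2673·x^4 + 1458·x^6)·Dx^3  (order 3).
h: a_k = 5, 0, 11, 0, -713/3, 0, …
ICs: h(0) = 5, h′(0) = 0, h′′(0) = 22.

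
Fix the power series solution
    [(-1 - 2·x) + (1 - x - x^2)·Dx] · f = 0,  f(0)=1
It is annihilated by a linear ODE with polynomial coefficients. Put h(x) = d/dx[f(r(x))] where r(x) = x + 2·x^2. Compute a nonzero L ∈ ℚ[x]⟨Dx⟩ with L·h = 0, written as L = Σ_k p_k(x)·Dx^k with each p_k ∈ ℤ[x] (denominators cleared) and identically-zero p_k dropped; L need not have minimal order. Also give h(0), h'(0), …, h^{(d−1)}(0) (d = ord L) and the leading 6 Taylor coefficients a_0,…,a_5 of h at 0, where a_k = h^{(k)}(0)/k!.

L = (8 + 42·x + 126·x^2 + 208·x^3 + 408·x^4 + 480·x^5 + 320·x^6) + (-1 - 5·x - 3·x^2 + 18·x^3 + 80·x^4 + 120·x^5 + 112·x^6 + 64·x^7)·Dx  (order 1).
h: a_k = 1, 8, 33, 124, 420, 1422, …
ICs: h(0) = 1.

f: a_k = 1, 1, 2, 3, 5, 8, …
h₀=f(r): pull back L_f along r ⇒ L₀.
h=h₀': d/dx-closure on L₀ ⇒ L.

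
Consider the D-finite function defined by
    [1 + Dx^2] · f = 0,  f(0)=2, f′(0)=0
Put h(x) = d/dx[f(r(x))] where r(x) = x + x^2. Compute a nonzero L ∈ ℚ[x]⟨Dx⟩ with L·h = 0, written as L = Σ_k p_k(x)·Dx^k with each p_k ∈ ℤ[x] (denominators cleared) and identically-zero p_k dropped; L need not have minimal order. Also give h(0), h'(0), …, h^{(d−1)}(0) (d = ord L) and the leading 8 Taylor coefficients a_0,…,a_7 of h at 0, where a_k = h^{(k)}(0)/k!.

L = (13 + 8·x + 24·x^2 + 32·x^3 + 16·x^4) + (-6 - 12·x)·Dx + (1 + 4·x + 4·x^2)·Dx^2  (order 2).
h: a_k = 0, -2, -6, -11/3, 5/3, 179/60, 133/60, 841/2520, …
ICs: h(0) = 0, h′(0) = -2.

f: a_k = 2, 0, -1, 0, 1/12, 0, -1/360, 0, …
Substitute x→r, Dx→(1/r')Dx; clear ⇒ L₀.
Derive L from L₀ (diff closure).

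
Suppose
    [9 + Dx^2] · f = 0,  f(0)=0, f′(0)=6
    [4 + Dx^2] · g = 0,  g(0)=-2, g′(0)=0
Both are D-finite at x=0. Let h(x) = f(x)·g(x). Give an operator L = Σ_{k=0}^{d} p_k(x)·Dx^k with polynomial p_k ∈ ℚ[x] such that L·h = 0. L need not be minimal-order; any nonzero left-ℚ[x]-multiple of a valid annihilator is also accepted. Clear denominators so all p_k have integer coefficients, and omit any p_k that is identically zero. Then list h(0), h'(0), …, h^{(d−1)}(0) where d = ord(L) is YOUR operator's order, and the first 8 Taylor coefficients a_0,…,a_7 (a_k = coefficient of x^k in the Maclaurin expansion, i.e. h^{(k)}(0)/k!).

f: a_k = 0, 6, 0, -9, 0, 81/20, 0, -243/280, …
g: a_k = -2, 0, 4, 0, -4/3, 0, 8/45, 0, …
f·g: L₀ = L_f ⊗_s L_g, ord ≤ 2·2.
L = 25 + 26·Dx^2 + Dx^4  (order 4).
h: a_k = 0, -12, 0, 42, 0, -521/10, 0, 13021/420, …
ICs: h(0) = 0, h′(0) = -12, h′′(0) = 0, h′′′(0) = 252.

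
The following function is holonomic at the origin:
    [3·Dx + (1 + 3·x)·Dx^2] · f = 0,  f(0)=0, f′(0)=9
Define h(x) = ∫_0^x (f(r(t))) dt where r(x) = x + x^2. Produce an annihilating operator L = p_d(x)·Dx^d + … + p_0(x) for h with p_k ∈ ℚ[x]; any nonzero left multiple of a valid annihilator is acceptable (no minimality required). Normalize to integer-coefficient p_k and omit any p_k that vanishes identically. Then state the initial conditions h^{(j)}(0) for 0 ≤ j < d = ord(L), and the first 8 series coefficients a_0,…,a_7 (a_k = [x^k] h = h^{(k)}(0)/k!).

f: a_k = 0, 9, -27/2, 27, -243/4, 729/5, -729/2, 6561/7, …
h₀=f(r): pull back L_f along r ⇒ L₀.
h=∫h₀ ⇒ L = L₀·Dx.
L = (1 + 6·x + 6·x^2)·Dx^2 + (1 + 5·x + 9·x^2 + 6·x^3)·Dx^3  (order 3).
h: a_k = 0, 0, 9/2, -3/2, 0, 27/20, -27/10, 27/7, …
ICs: h(0) = 0, h′(0) = 0, h′′(0) = 9.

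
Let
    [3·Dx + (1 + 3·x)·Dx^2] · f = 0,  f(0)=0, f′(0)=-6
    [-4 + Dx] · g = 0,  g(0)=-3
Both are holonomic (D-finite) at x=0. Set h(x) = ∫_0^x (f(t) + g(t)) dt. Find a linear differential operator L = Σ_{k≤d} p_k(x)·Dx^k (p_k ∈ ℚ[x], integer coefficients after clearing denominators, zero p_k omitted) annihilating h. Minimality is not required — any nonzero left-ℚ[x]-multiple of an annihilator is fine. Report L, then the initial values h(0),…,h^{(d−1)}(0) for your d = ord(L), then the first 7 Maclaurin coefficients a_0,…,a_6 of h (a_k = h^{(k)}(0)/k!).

f: a_k = 0, -6, 9, -18, 81/2, -486/5, 243, …
g: a_k = -3, -12, -24, -32, -32, -128/5, -256/15, …
f+g: L₀ = lclm(L_f,L_g), ord ≤ 2+1.
∫: right-multiply L₀ by Dx.
L = (-120 - 144·x)·Dx^2 + (2 - 96·x - 144·x^2)·Dx^3 + (7 + 33·x + 36·x^2)·Dx^4  (order 4).
h: a_k = 0, -3, -9, -5, -25/2, 17/10, -307/15, …
ICs: h(0) = 0, h′(0) = -3, h′′(0) = -18, h′′′(0) = -30.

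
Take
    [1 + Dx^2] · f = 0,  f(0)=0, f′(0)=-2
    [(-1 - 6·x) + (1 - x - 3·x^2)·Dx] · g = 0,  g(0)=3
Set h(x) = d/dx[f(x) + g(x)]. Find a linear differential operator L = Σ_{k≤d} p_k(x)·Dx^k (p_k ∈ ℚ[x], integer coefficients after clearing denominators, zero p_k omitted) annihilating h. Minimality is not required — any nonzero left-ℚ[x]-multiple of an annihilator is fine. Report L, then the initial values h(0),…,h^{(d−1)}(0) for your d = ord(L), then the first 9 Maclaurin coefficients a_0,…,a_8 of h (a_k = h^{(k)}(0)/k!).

f: a_k = 0, -2, 0, 1/3, 0, -1/60, 0, 1/2520, 0, …
g: a_k = 3, 3, 12, 21, 57, 120, 291, 651, 1524, …
f+g: L₀ = lclm(L_f,L_g), ord ≤ 2+1.
h₀' ⇒ L via d/dx closure of L₀.
L = (464 + 2522·x + 8618·x^2 + 6330·x^3 + 9630·x^4 + 486·x^5 + 486·x^6) + (-43 - 249·x + 114·x^2 + 559·x^3 + 1500·x^4 + 1863·x^5 + 189·x^6 + 162·x^7)·Dx + (464 + 2522·x + 8618·x^2 + 6330·x^3 + 9630·x^4 + 486·x^5 + 486·x^6)·Dx^2 + (-43 - 249·x + 114·x^2 + 559·x^3 + 1500·x^4 + 1863·x^5 + 189·x^6 + 162·x^7)·Dx^3  (order 3).
h: a_k = 1, 24, 64, 228, 7199/12, 1746, 1640521/360, 12192, 630866879/20160, …
ICs: h(0) = 1, h′(0) = 24, h′′(0) = 128.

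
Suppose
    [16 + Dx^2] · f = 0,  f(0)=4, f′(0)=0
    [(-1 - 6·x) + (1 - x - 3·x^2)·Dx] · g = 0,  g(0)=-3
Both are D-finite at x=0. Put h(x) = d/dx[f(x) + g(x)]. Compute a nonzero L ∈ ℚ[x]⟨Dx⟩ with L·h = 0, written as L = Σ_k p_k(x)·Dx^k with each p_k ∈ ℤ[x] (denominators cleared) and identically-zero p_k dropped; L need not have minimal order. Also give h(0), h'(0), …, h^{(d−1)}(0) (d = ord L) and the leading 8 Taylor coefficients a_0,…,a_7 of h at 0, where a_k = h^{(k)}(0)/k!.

f: a_k = 4, 0, -32, 0, 128/3, 0, -1024/45, 0, …
g: a_k = -3, -3, -12, -21, -57, -120, -291, -651, …
h₀=f+g: left-lcm gives L₀, ord ≤ 3.
h₀' ⇒ L via d/dx closure of L₀.
L = (4672 + 20416·x + 66304·x^2 + 32640·x^3 + 66240·x^4 + 62208·x^5 + 62208·x^6) + (-464 - 2352·x + 3792·x^2 + 6752·x^3 - 2400·x^4 + 5184·x^5 + 24192·x^6 + 20736·x^7)·Dx + (292 + 1276·x + 4144·x^2 + 2040·x^3 + 4140·x^4 + 3888·x^5 + 3888·x^6)·Dx^2 + (-29 - 147·x + 237·x^2 + 422·x^3 - 150·x^4 + 324·x^5 + 1512·x^6 + 1296·x^7)·Dx^3  (order 3).
h: a_k = -3, -88, -63, -172/3, -600, -28238/15, -4557, -3824096/315, …
ICs: h(0) = -3, h′(0) = -88, h′′(0) = -126.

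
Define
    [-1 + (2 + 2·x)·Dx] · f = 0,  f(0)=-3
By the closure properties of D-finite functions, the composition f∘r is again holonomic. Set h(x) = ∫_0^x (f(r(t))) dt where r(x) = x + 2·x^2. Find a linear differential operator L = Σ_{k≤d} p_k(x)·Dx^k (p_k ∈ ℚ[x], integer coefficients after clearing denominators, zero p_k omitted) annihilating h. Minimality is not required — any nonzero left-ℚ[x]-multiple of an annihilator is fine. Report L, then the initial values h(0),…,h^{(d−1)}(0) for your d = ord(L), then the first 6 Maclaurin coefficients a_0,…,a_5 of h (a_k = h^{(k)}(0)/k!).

L = (-1 - 4·x)·Dx + (2 + 2·x + 4·x^2)·Dx^2  (order 2).
h: a_k = 0, -3, -3/4, -7/8, 21/64, 63/640, …
ICs: h(0) = 0, h′(0) = -3.

f: a_k = -3, -3/2, 3/8, -3/16, 15/128, -21/256, …
L₀ from L_f via x↦r, Dx↦r'^{-1}Dx.
Integrate: L := L₀·Dx.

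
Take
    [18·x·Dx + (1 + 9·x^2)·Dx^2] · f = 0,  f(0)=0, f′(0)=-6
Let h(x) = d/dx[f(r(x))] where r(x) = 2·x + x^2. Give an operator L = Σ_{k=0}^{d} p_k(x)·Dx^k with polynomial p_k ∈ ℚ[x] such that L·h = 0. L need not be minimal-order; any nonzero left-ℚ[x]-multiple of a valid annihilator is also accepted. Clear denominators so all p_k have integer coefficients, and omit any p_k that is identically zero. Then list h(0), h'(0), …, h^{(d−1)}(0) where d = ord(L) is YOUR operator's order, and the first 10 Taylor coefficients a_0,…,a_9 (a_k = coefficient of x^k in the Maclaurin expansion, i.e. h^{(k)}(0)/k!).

f: a_k = 0, -6, 0, 18, 0, -486/5, 0, 4374/7, 0, -4374, …
Change of var in L_f (x↦r) gives L₀.
Differentiate: ansatz ord ≤ ord L₀ ⇒ L.
L = (-1 + 72·x + 144·x^2 + 108·x^3 + 27·x^4) + (1 + x + 36·x^2 + 72·x^3 + 45·x^4 + 9·x^5)·Dx  (order 1).
h: a_k = -12, -12, 432, 864, -15012, -46548, 505440, 2208384, -16385004, -97278732, …
ICs: h(0) = -12.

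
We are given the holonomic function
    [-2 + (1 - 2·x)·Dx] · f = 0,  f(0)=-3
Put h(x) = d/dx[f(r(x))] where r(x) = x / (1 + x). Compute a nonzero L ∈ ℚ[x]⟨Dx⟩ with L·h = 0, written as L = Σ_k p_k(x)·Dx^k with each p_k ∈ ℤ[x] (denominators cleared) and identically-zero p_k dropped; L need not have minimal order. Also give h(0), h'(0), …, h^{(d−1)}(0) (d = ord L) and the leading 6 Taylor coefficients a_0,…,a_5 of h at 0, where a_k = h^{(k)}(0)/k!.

f: a_k = -3, -6, -12, -24, -48, -96, …
L₀ from L_f via x↦r, Dx↦r'^{-1}Dx.
h₀' ⇒ L via d/dx closure of L₀.
L = 2 + (-1 + x)·Dx  (order 1).
h: a_k = -6, -12, -18, -24, -30, -36, …
ICs: h(0) = -6.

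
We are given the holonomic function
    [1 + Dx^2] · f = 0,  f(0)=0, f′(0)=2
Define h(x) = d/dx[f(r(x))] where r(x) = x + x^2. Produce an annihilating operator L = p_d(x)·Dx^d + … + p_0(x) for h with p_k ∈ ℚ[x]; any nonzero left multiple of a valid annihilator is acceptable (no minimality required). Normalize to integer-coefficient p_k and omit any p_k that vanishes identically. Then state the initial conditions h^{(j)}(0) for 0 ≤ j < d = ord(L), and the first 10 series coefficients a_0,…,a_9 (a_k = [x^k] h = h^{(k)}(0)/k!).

L = (13 + 8·x + 24·x^2 + 32·x^3 + 16·x^4) + (-6 - 12·x)·Dx + (1 + 4·x + 4·x^2)·Dx^2  (order 2).
h: a_k = 2, 4, -1, -4, -59/12, -3/2, 419/360, 59/45, 13609/20160, 19/672, …
ICs: h(0) = 2, h′(0) = 4.

f: a_k = 0, 2, 0, -1/3, 0, 1/60, 0, -1/2520, 0, 1/181440, …
Change of var in L_f (x↦r) gives L₀.
Derive L from L₀ (diff closure).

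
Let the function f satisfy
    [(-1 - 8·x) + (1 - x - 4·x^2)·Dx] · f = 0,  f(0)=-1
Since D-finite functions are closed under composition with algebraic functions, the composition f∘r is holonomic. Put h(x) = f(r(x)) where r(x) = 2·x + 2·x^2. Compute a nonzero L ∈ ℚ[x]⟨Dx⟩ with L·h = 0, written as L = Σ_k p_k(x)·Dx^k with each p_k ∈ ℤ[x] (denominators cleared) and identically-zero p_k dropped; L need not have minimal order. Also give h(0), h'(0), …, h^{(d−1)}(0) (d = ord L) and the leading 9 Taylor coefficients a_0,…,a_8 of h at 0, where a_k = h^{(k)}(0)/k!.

L = (2 + 36·x + 96·x^2 + 64·x^3) + (-1 + 2·x + 18·x^2 + 32·x^3 + 16·x^4)·Dx  (order 1).
h: a_k = -1, -2, -22, -112, -700, -4152, -24840, -148608, -888400, …
ICs: h(0) = -1.

f: a_k = -1, -1, -5, -9, -29, -65, -181, -441, -1165, …
Change of var in L_f (x↦r) gives L₀.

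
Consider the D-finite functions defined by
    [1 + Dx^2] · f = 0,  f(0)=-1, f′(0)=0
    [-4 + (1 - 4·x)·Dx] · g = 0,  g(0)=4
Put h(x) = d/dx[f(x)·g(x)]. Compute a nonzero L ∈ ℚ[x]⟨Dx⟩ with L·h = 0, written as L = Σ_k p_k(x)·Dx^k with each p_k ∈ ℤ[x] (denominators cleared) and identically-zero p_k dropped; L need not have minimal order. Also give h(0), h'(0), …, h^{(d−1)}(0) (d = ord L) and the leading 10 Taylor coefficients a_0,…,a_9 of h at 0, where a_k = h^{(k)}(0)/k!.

L = (-31 - 8·x + 16·x^2) + (-8 + 32·x)·Dx + (1 - 8·x + 16·x^2)·Dx^2  (order 2).
h: a_k = -16, -124, -744, -11906/3, -59530/3, -2857439/30, -20002073/45, -512053069/252, -512053069/56, -3686782096799/90720, …
ICs: h(0) = -16, h′(0) = -124.

f: a_k = -1, 0, 1/2, 0, -1/24, 0, 1/720, 0, -1/40320, 0, …
g: a_k = 4, 16, 64, 256, 1024, 4096, 16384, 65536, 262144, 1048576, …
f·g: L₀ = L_f ⊗_s L_g, ord ≤ 2·1.
Differentiate: ansatz ord ≤ ord L₀ ⇒ L.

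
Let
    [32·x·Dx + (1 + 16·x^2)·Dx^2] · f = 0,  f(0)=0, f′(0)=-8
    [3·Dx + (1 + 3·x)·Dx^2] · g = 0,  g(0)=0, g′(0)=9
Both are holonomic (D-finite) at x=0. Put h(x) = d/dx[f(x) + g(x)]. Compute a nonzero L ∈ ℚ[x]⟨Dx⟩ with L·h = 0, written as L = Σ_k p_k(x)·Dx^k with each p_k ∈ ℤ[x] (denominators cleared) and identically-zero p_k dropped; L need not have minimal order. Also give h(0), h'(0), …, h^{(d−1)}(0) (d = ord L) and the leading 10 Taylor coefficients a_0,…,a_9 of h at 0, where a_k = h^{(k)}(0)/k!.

f: a_k = 0, -8, 0, 128/3, 0, -2048/5, 0, 32768/7, 0, -524288/9, …
g: a_k = 0, 9, -27/2, 27, -243/4, 729/5, -729/2, 6561/7, -19683/8, 6561, …
Weyl lclm of L_f,L_g ⇒ L₀ (ord ≤ 4).
h=h₀': d/dx-closure on L₀ ⇒ L.
L = (-96 - 864·x + 4608·x^2 + 4608·x^3) + (-50 - 192·x + 672·x^2 + 9216·x^3 + 9216·x^4)·Dx + (-3 + 23·x + 96·x^2 + 512·x^3 + 2304·x^4 + 2304·x^5)·Dx^2  (order 2).
h: a_k = 1, -27, 209, -243, -1319, -2187, 39329, -19683, -465239, -177147, …
ICs: h(0) = 1, h′(0) = -27.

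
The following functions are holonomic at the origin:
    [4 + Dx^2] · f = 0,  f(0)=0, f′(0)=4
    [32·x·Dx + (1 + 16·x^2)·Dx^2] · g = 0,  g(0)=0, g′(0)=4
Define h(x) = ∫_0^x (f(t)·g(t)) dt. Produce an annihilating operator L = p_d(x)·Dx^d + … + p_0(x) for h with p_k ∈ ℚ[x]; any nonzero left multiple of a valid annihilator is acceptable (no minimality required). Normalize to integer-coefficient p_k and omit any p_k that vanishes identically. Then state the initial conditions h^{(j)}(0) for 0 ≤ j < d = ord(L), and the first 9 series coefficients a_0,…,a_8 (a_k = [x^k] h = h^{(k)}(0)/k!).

f: a_k = 0, 4, 0, -8/3, 0, 8/15, 0, -16/315, 0, …
g: a_k = 0, 4, 0, -64/3, 0, 1024/5, 0, -16384/7, 0, …
L₀ := L_f ⊗_s L_g (sym. prod.), ord ≤ 4.
Integrate: L := L₀·Dx.
L = (1360 + 60416·x^2 + 106496·x^4 + 262144·x^6 + 1048576·x^8)·Dx + (2304·x + 45056·x^3 + 196608·x^5 + 1048576·x^7)·Dx^2 + (360 + 15872·x^2 + 36864·x^4 + 131072·x^6 + 524288·x^8)·Dx^3 + (576·x + 11264·x^3 + 49152·x^5 + 262144·x^7)·Dx^4 + (5 + 192·x^2 + 2560·x^4 + 16384·x^6 + 65536·x^8)·Dx^5  (order 5).
h: a_k = 0, 0, 0, 16/3, 0, -96/5, 0, 7904/63, 0, …
ICs: h(0) = 0, h′(0) = 0, h′′(0) = 0, h′′′(0) = 32, h′′′′(0) = 0.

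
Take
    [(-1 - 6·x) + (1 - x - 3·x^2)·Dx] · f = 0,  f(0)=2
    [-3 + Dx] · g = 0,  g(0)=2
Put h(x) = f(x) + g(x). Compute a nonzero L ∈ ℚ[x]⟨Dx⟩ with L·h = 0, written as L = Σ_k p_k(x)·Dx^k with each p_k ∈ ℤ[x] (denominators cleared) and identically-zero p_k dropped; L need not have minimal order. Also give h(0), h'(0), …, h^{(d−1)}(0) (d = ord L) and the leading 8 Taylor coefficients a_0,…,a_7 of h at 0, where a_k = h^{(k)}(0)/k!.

L = (-15 - 9·x - 243·x^2 - 162·x^3) + (-1 + 36·x + 99·x^2 - 54·x^3 - 81·x^4)·Dx + (2 - 11·x - 6·x^2 + 36·x^3 + 27·x^4)·Dx^2  (order 2).
h: a_k = 4, 8, 17, 23, 179/4, 1681/20, 7841/40, 121763/280, …
ICs: h(0) = 4, h′(0) = 8.

f: a_k = 2, 2, 8, 14, 38, 80, 194, 434, …
g: a_k = 2, 6, 9, 9, 27/4, 81/20, 81/40, 243/280, …
f+g: L₀ = lclm(L_f,L_g), ord ≤ 1+1.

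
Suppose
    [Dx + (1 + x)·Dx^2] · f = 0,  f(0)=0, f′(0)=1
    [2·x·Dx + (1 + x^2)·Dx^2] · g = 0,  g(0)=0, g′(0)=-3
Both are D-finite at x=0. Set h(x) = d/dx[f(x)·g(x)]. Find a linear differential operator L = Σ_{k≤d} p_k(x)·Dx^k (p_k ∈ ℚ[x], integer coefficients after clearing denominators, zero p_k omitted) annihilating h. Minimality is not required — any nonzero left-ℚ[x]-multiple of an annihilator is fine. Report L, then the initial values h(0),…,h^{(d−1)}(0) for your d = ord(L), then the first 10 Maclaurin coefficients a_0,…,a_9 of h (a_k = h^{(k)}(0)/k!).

L = (24 + 44·x + 80·x^2 + 156·x^3 + 120·x^4 + 52·x^5 + 4·x^7) + (18 + 124·x + 308·x^2 + 484·x^3 + 544·x^4 + 372·x^5 + 140·x^6 + 12·x^7 + 14·x^8)·Dx + (12 + 64·x + 192·x^2 + 312·x^3 + 360·x^4 + 312·x^5 + 192·x^6 + 72·x^7 + 12·x^8 + 8·x^9)·Dx^2 + (5 + 18·x + 37·x^2 + 56·x^3 + 66·x^4 + 60·x^5 + 42·x^6 + 24·x^7 + 9·x^8 + 2·x^9 + x^10)·Dx^3  (order 3).
h: a_k = 0, -6, 9/2, 0, 5/4, -26/5, 77/20, 0, 363/280, -526/105, …
ICs: h(0) = 0, h′(0) = -6, h′′(0) = 9.

f: a_k = 0, 1, -1/2, 1/3, -1/4, 1/5, -1/6, 1/7, -1/8, 1/9, …
g: a_k = 0, -3, 0, 1, 0, -3/5, 0, 3/7, 0, -1/3, …
Product ⇒ symmetric product L₀, ord ≤ 4.
h=h₀': d/dx-closure on L₀ ⇒ L.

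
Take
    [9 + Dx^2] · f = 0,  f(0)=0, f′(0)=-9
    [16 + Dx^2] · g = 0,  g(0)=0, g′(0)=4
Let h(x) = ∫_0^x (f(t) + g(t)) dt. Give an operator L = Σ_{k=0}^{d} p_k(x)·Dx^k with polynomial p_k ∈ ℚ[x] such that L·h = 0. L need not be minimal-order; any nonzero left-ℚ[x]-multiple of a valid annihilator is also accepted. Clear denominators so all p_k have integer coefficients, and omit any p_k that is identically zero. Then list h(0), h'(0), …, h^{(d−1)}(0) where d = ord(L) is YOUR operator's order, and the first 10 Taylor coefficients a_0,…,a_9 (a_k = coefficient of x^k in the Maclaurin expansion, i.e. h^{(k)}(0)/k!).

L = 144·Dx + 25·Dx^3 + Dx^5  (order 5).
h: a_k = 0, 0, -5/2, 0, 17/24, 0, 59/144, 0, -9823/40320, 0, …
ICs: h(0) = 0, h′(0) = 0, h′′(0) = -5, h′′′(0) = 0, h′′′′(0) = 17.

f: a_k = 0, -9, 0, 27/2, 0, -243/40, 0, 729/560, 0, -729/4480, …
g: a_k = 0, 4, 0, -32/3, 0, 128/15, 0, -1024/315, 0, 2048/2835, …
Weyl lclm of L_f,L_g ⇒ L₀ (ord ≤ 4).
Integrate: L := L₀·Dx.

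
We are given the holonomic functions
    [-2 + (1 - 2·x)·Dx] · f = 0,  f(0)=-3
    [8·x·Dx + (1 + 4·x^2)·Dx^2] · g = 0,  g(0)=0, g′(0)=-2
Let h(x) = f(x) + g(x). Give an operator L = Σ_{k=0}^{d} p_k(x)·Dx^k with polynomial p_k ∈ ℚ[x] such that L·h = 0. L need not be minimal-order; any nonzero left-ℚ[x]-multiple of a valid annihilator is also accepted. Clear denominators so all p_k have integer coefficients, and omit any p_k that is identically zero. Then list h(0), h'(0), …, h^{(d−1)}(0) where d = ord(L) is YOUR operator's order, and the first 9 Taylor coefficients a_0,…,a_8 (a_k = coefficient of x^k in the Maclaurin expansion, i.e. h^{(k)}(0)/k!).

f: a_k = -3, -6, -12, -24, -48, -96, -192, -384, -768, …
g: a_k = 0, -2, 0, 8/3, 0, -32/5, 0, 128/7, 0, …
L₀ := lclm(L_f,L_g); ord L₀ ≤ 1+2.
L = (-8 + 64·x + 96·x^2)·Dx + (8 - 8·x + 32·x^2 + 96·x^3)·Dx^2 + (-1 + 16·x^4)·Dx^3  (order 3).
h: a_k = -3, -8, -12, -64/3, -48, -512/5, -192, -2560/7, -768, …
ICs: h(0) = -3, h′(0) = -8, h′′(0) = -24.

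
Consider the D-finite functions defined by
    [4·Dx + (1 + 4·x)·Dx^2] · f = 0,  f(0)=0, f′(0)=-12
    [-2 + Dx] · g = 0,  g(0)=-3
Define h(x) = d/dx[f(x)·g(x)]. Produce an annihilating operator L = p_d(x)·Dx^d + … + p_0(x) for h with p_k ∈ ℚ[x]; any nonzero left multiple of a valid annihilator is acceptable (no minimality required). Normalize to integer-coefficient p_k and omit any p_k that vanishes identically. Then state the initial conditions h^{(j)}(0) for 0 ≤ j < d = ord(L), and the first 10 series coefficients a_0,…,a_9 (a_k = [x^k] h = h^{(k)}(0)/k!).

L = (20 - 32·x + 64·x^2) + (-8 + 16·x - 64·x^2)·Dx + (-1 + 16·x^2)·Dx^2  (order 2).
h: a_k = 36, 0, 360, -1152, 5016, -20352, 413264/5, -1670656/5, 9432168/7, -1708719872/315, …
ICs: h(0) = 36, h′(0) = 0.

f: a_k = 0, -12, 24, -64, 192, -3072/5, 2048, -49152/7, 24576, -262144/3, …
g: a_k = -3, -6, -6, -4, -2, -4/5, -4/15, -8/105, -2/105, -4/945, …
Sym-product of L_f,L_g gives L₀ (≤ ord 2).
Differentiate: ansatz ord ≤ ord L₀ ⇒ L.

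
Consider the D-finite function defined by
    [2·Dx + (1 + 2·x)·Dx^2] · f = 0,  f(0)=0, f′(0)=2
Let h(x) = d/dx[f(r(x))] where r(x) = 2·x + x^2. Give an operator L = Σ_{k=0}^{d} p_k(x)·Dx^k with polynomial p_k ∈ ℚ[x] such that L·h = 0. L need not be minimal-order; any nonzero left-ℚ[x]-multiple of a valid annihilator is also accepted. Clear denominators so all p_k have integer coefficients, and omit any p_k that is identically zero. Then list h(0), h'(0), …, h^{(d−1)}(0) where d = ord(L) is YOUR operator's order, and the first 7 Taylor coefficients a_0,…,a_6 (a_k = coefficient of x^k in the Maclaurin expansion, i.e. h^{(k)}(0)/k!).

L = (3 + 4·x + 2·x^2) + (1 + 5·x + 6·x^2 + 2·x^3)·Dx  (order 1).
h: a_k = 4, -12, 40, -136, 464, -1584, 5408, …
ICs: h(0) = 4.

f: a_k = 0, 2, -2, 8/3, -4, 32/5, -32/3, …
h₀=f(r): pull back L_f along r ⇒ L₀.
Derive L from L₀ (diff closure).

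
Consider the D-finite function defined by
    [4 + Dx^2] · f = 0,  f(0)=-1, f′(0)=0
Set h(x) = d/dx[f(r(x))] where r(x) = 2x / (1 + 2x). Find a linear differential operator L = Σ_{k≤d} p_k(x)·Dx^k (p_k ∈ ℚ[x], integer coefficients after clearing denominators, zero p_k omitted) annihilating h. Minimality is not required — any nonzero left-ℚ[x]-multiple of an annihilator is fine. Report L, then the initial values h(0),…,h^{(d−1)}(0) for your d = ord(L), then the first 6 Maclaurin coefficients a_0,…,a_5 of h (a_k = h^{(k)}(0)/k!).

f: a_k = -1, 0, 2, 0, -2/3, 0, …
Change of var in L_f (x↦r) gives L₀.
h₀' ⇒ L via d/dx closure of L₀.
L = (40 + 96·x + 96·x^2) + (12 + 72·x + 144·x^2 + 96·x^3)·Dx + (1 + 8·x + 24·x^2 + 32·x^3 + 16·x^4)·Dx^2  (order 2).
h: a_k = 0, 16, -96, 1024/3, -2560/3, 19712/15, …
ICs: h(0) = 0, h′(0) = 16.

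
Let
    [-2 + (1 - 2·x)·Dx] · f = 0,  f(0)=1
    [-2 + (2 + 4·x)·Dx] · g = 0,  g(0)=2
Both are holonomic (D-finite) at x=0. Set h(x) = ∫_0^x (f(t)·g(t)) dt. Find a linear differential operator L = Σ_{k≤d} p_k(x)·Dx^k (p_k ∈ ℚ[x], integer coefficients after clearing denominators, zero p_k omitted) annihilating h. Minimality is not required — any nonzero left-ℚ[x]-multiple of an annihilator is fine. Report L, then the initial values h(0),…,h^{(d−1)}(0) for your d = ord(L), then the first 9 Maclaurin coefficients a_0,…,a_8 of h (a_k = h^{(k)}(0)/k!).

L = (3 + 2·x)·Dx + (-1 + 4·x^2)·Dx^2  (order 2).
h: a_k = 0, 2, 3, 11/3, 23/4, 179/20, 365/24, 1439/56, 2911/64, …
ICs: h(0) = 0, h′(0) = 2.

f: a_k = 1, 2, 4, 8, 16, 32, 64, 128, 256, …
g: a_k = 2, 2, -1, 1, -5/4, 7/4, -21/8, 33/8, -429/64, …
L₀ := L_f ⊗_s L_g (sym. prod.), ord ≤ 1.
∫: right-multiply L₀ by Dx.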